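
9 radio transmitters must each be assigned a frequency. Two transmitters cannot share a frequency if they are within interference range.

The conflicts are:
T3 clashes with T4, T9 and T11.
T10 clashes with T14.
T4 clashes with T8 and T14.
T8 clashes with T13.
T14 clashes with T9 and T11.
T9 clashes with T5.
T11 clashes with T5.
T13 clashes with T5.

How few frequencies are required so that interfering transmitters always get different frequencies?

2

T4 and T8 conflict, so at least 2 frequencies are needed.
2 frequencies suffice: frequency 1 → {T3, T8, T14, T5}; frequency 2 → {T10, T4, T9, T11, T13}. Every pair that conflicts lands in different frequencies.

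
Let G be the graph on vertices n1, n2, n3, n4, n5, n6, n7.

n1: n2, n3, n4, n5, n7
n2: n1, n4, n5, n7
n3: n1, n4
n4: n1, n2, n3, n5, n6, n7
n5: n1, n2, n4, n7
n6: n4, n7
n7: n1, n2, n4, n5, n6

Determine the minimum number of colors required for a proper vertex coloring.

5

n1, n2, n4, n5, n7 are pairwise adjacent (a clique of size 5), so at least 5 colors are needed.
5 colors suffice: n1=green, n2=purple, n3=blue, n4=red, n5=yellow, n6=green, n7=blue. Each edge has distinct colors on its endpoints.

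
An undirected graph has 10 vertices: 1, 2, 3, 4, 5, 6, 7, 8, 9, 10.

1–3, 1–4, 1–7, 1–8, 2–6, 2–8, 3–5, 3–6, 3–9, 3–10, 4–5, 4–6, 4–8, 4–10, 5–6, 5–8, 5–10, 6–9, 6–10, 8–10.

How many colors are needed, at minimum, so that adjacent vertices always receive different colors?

4, 5, 8, 10 form a clique, so at least 4 colors are needed.
4 colors suffice: color a → {6, 7, 8}; color b → {1, 2, 5, 9}; color c → {3, 4}; color d → {10}. Every edge joins two different colors.

4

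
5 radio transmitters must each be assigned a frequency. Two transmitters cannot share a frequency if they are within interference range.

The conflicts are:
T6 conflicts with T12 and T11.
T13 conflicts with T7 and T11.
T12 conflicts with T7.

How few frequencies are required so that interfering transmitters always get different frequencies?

The cycle T13-T7-T12-T6-T11-T13 has odd length 5, so it cannot be 2-colored; at least 3 frequencies are needed.
3 frequencies suffice: frequency 1 → {T13, T12}; frequency 2 → {T7, T11}; frequency 3 → {T6}. Every pair that conflicts lands in different frequencies.

3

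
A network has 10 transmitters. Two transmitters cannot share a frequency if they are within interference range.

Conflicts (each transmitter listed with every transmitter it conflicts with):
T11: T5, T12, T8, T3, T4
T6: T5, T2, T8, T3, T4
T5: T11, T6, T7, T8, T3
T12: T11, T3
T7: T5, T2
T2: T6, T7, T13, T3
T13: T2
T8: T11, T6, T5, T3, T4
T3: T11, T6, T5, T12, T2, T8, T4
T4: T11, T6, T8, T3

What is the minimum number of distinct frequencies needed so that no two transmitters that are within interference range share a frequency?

4

T6, T8, T3, T4 pairwise conflict, so at least 4 frequencies are needed.
A valid assignment using 4 frequencies: T11=2, T6=2, T5=4, T12=3, T7=1, T2=3, T13=1, T8=3, T3=1, T4=4. No two conflicting transmitters share a frequency.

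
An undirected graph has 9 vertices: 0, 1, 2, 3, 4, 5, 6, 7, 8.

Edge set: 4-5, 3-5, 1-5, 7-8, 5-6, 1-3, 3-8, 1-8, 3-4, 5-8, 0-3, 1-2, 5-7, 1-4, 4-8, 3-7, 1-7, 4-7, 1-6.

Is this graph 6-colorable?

The chromatic number is 6. 1, 3, 4, 5, 7, 8 form a clique, so at least 6 colors are needed.
6 colors suffice: color a → {0, 1}; color b → {2, 3, 6}; color c → {5}; color d → {7}; color e → {8}; color f → {4}.
That is already a proper 6-coloring.

Yes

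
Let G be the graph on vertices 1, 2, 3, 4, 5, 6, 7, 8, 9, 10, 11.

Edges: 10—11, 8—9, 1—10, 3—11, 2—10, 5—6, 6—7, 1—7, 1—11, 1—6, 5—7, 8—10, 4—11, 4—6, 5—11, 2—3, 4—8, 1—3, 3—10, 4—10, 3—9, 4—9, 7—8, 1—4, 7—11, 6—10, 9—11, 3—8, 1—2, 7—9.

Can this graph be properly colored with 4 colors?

The chromatic number is 4. 1, 4, 10, 11 are mutually adjacent (a clique of size 4), so at least 4 colors are needed.
4 colors suffice: color red → {7, 10}; color blue → {2, 6, 8, 11}; color green → {1, 5, 9}; color yellow → {3, 4}.
That is already a proper 4-coloring.

Yes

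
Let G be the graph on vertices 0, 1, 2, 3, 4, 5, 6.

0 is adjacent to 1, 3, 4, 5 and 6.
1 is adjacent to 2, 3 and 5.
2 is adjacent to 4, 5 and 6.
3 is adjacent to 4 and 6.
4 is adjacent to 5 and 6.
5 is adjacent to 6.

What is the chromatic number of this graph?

2, 4, 5, 6 are mutually adjacent (a clique of size 4), so at least 4 colors are needed.
4 colors suffice: color red → {1, 4}; color blue → {6}; color green → {3, 5}; color yellow → {0, 2}. Every edge joins two different colors.

4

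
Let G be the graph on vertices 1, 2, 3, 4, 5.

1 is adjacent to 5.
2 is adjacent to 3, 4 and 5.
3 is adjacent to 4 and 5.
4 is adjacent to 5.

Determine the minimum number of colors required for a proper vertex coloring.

4

2, 3, 4, 5 are mutually adjacent (a clique of size 4), so at least 4 colors are needed.
4 colors suffice: color red → {5}; color blue → {1, 4}; color green → {3}; color yellow → {2}. Every edge joins two different colors.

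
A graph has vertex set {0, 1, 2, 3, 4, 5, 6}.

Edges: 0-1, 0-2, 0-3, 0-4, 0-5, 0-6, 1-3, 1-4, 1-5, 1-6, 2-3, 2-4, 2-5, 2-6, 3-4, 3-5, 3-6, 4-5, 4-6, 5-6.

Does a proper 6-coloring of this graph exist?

The chromatic number is 6. 0, 2, 3, 4, 5, 6 are mutually adjacent (a clique of size 6), so at least 6 colors are needed.
6 colors suffice: color red → {6}; color blue → {3}; color green → {5}; color yellow → {0}; color purple → {4}; color orange → {1, 2}.
That is already a proper 6-coloring.

Yes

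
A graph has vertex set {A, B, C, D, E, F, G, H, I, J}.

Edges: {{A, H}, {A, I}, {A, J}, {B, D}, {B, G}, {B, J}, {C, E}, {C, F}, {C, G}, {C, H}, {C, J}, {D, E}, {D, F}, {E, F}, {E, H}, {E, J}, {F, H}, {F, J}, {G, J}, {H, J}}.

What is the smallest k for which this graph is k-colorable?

C, E, F, H, J are mutually adjacent (a clique of size 5), so at least 5 colors are needed.
5 colors suffice: color red → {D, I, J}; color blue → {B, H}; color green → {A, F, G}; color yellow → {E}; color purple → {C}. No two adjacent vertices share a color.

5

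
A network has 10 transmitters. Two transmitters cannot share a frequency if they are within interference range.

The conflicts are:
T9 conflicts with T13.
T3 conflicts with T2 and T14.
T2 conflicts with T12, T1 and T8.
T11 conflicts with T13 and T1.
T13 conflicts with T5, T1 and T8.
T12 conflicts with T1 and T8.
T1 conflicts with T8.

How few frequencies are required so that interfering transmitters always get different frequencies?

T2, T12, T1, T8 are mutually in conflict, so at least 4 frequencies are needed.
4 frequencies suffice: T9=1, T3=1, T2=2, T11=3, T13=2, T12=4, T5=1, T1=1, T8=3, T14=2. Each listed conflict is separated.

4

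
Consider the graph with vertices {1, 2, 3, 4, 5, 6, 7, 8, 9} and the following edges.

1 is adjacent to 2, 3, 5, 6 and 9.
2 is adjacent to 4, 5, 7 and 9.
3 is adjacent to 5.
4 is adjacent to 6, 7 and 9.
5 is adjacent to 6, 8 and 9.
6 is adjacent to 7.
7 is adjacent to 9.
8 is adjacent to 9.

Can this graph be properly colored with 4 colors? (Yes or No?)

Yes

The chromatic number is 4. 1, 2, 5, 9 are pairwise adjacent (a clique of size 4), so at least 4 colors are needed.
A valid assignment using 4 colors: 1=d, 2=c, 3=b, 4=d, 5=a, 6=b, 7=a, 8=c, 9=b.
That is already a proper 4-coloring.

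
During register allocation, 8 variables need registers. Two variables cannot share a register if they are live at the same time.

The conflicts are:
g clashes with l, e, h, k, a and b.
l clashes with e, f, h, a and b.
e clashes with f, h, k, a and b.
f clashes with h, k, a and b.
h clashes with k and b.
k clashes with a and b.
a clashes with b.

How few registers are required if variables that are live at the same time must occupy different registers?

5

g, l, e, a, b all conflict with each other, so at least 5 registers are needed.
Using 5 registers: g=4, l=3, e=2, f=4, h=5, k=3, a=5, b=1. No two conflicting variables share a register.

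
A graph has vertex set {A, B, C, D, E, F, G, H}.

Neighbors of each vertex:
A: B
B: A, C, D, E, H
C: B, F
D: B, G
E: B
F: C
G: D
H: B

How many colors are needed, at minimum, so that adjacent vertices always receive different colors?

2

C and F are adjacent, so at least 2 colors are needed.
2 colors suffice: color 1 → {B, F, G}; color 2 → {A, C, D, E, H}. Every edge joins two different colors.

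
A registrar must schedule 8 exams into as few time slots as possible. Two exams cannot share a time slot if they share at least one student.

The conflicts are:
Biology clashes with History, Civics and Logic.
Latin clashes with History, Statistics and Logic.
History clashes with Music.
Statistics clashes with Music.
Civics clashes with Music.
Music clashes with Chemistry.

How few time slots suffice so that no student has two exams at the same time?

Biology and History conflict, so at least 2 time slots are needed.
A valid assignment using 2 time slots: Biology=1, Latin=1, History=2, Statistics=2, Civics=2, Logic=2, Music=1, Chemistry=2. No two conflicting exams share a time slot.

2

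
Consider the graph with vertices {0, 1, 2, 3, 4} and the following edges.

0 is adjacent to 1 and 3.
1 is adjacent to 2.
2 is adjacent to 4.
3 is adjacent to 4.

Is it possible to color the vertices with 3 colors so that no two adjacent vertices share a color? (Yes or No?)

The chromatic number is 3. The cycle 1-0-3-4-2-1 has odd length 5, so it cannot be 2-colored; at least 3 colors are needed.
One proper 3-coloring: 0=blue, 1=red, 2=blue, 3=red, 4=green.
That is already a proper 3-coloring.

Yes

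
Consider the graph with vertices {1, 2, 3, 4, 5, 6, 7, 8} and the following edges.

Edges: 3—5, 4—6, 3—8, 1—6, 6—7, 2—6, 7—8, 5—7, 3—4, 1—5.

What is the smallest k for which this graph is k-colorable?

The cycle 7-8-3-4-6-7 has odd length 5, so it cannot be 2-colored; at least 3 colors are needed.
3 colors suffice: color a → {3, 6}; color b → {1, 2, 4, 7}; color c → {5, 8}. No two adjacent vertices share a color.

3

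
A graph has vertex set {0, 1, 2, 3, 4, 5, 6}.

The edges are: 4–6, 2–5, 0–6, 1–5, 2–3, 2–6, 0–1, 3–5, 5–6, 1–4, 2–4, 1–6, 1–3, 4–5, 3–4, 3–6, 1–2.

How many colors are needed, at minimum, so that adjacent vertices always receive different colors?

6

1, 2, 3, 4, 5, 6 are pairwise adjacent (a clique of size 6), so at least 6 colors are needed.
6 colors suffice: 0=green, 1=blue, 2=yellow, 3=green, 4=orange, 5=purple, 6=red. Each edge has distinct colors on its endpoints.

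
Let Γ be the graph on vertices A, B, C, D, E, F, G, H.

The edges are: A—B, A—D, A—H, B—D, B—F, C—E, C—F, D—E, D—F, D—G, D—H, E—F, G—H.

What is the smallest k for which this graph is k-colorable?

3

C, E, F form a triangle, so at least 3 colors are needed.
A valid assignment using 3 colors: A=2, B=3, C=1, D=1, E=3, F=2, G=2, H=3. No two adjacent vertices share a color.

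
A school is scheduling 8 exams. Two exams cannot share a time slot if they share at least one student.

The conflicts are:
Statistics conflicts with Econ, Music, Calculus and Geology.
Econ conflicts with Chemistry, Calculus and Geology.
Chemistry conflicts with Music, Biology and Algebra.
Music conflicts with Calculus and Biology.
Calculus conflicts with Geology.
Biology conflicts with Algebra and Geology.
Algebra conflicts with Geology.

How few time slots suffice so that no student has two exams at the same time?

Statistics, Econ, Calculus, Geology all conflict with each other, so at least 4 time slots are needed.
4 time slots suffice: Statistics=4, Econ=3, Chemistry=4, Music=1, Calculus=2, Biology=2, Algebra=3, Geology=1. Every pair that conflicts lands in different time slots.

4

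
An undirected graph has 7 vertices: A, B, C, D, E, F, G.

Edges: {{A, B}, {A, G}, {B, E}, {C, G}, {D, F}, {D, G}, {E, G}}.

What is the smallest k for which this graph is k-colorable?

C and G are adjacent, so at least 2 colors are needed.
2 colors suffice: color 1 → {B, F, G}; color 2 → {A, C, D, E}. Every edge joins two different colors.

2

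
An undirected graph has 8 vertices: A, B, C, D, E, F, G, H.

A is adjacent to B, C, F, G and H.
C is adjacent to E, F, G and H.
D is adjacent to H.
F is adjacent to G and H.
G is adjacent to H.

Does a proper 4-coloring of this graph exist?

A, C, F, G, H form a clique, so at least 5 colors are needed.
So 4 colors are not enough.

No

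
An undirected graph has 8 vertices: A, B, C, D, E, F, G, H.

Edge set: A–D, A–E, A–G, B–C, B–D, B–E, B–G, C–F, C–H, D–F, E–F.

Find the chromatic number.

2

A and E are adjacent, so at least 2 colors are needed.
2 colors suffice: A=1, B=1, C=2, D=2, E=2, F=1, G=2, H=1. No two adjacent vertices share a color.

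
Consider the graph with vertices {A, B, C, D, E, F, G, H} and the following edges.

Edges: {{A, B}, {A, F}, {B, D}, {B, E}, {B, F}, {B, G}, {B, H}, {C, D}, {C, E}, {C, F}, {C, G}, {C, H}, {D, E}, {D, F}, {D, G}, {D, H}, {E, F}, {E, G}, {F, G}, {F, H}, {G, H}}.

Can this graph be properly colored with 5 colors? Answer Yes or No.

The chromatic number is 5. B, D, F, G, H are mutually adjacent (a clique of size 5), so at least 5 colors are needed.
One proper 5-coloring: A=blue, B=green, C=green, D=blue, E=purple, F=red, G=yellow, H=purple.
That is already a proper 5-coloring.

Yes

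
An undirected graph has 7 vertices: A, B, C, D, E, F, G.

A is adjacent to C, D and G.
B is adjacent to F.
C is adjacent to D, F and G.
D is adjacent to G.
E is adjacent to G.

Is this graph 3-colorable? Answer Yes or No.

No

A, C, D, G are mutually adjacent (a clique of size 4), so at least 4 colors are needed.
So 3 colors are not enough.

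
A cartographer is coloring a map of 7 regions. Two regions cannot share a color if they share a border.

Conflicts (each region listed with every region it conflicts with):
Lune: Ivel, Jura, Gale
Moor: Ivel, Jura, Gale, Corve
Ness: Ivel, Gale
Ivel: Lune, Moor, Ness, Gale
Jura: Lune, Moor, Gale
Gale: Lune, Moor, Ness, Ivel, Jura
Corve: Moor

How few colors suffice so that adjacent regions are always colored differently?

3

Moor, Jura, Gale pairwise conflict, so at least 3 colors are needed.
3 colors suffice: color 1 → {Gale, Corve}; color 2 → {Lune, Moor, Ness}; color 3 → {Ivel, Jura}. Every pair that conflicts lands in different colors.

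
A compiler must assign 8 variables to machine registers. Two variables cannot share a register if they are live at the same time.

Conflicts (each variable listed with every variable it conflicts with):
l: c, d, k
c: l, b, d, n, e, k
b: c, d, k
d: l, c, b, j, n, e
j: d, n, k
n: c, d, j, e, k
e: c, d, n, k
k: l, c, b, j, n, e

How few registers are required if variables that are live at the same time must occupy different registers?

4

c, d, n, e are mutually in conflict, so at least 4 registers are needed.
A valid assignment using 4 registers: l=3, c=2, b=3, d=1, j=2, n=3, e=4, k=1. Each listed conflict is separated.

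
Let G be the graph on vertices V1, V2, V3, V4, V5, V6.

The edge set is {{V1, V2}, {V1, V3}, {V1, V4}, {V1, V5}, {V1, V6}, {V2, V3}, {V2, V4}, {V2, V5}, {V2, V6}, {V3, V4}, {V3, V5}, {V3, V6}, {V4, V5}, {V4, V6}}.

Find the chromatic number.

5

V1, V2, V3, V4, V5 are pairwise adjacent (a clique of size 5), so at least 5 colors are needed.
A valid assignment using 5 colors: V1=2, V2=3, V3=4, V4=1, V5=5, V6=5. Every edge joins two different colors.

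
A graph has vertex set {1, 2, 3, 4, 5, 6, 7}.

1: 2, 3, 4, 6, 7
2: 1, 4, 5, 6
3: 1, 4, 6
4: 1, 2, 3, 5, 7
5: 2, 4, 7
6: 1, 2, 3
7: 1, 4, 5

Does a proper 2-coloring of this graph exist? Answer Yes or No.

2, 4, 5 are mutually adjacent, so at least 3 colors are needed.
So 2 colors are not enough.

No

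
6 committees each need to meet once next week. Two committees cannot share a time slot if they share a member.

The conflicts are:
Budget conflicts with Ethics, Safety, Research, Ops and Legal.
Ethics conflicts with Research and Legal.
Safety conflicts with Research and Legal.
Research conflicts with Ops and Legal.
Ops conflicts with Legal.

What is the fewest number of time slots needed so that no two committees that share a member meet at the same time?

4

Budget, Safety, Research, Legal are mutually in conflict, so at least 4 time slots are needed.
4 time slots suffice: time slot 1 → {Budget}; time slot 2 → {Legal}; time slot 3 → {Research}; time slot 4 → {Ethics, Safety, Ops}. No two conflicting committees share a time slot.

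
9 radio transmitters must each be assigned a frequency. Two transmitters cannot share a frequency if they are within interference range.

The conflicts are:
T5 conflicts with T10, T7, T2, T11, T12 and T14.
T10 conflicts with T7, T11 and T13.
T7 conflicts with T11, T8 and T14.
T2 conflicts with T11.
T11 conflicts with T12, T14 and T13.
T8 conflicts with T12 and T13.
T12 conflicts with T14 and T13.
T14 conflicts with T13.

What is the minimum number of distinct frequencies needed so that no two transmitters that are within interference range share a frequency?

T5, T10, T7, T11 pairwise conflict, so at least 4 frequencies are needed.
4 frequencies suffice: frequency 1 → {T11, T8}; frequency 2 → {T5, T13}; frequency 3 → {T7, T2, T12}; frequency 4 → {T10, T14}. Each listed conflict is separated.

4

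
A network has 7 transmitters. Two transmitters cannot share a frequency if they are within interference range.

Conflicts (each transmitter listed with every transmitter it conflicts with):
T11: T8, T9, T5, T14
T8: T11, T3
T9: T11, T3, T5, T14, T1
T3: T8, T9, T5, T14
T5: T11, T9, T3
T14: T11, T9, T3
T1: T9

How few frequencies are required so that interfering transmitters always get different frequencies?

3

T11, T9, T14 all conflict with each other, so at least 3 frequencies are needed.
3 frequencies suffice: frequency 1 → {T8, T9}; frequency 2 → {T11, T3, T1}; frequency 3 → {T5, T14}. Each listed conflict is separated.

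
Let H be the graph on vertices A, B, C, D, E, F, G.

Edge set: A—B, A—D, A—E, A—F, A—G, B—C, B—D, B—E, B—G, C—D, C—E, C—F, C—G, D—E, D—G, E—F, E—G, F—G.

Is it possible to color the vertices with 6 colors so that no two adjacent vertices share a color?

Yes

The chromatic number is 5. B, C, D, E, G are mutually adjacent (a clique of size 5), so at least 5 colors are needed.
5 colors suffice: color 1 → {E}; color 2 → {G}; color 3 → {A, C}; color 4 → {D, F}; color 5 → {B}.
Since 6 ≥ 5, a proper 6-coloring certainly exists.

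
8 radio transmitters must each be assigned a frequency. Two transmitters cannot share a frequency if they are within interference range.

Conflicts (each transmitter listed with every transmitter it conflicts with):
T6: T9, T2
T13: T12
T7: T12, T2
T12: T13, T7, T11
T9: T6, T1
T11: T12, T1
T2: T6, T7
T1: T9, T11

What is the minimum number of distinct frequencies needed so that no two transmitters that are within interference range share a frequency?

3

The cycle T9-T1-T11-T12-T7-T2-T6-T9 has odd length 7, so it cannot be 2-colored; at least 3 frequencies are needed.
A valid assignment using 3 frequencies: T6=3, T13=2, T7=2, T12=1, T9=2, T11=2, T2=1, T1=1. No two conflicting transmitters share a frequency.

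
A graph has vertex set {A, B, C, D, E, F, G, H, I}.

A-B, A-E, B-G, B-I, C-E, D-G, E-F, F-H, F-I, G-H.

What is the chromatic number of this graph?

3

The cycle F-H-G-B-I-F has odd length 5, so it cannot be 2-colored; at least 3 colors are needed.
3 colors suffice: A=green, B=blue, C=blue, D=blue, E=red, F=blue, G=red, H=green, I=red. Every edge joins two different colors.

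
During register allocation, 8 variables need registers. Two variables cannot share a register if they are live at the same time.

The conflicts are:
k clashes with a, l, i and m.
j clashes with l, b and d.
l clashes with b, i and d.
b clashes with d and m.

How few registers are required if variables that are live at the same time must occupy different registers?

j, l, b, d pairwise conflict, so at least 4 registers are needed.
4 registers suffice: register 1 → {a, l, m}; register 2 → {k, b}; register 3 → {j, i}; register 4 → {d}. No two conflicting variables share a register.

4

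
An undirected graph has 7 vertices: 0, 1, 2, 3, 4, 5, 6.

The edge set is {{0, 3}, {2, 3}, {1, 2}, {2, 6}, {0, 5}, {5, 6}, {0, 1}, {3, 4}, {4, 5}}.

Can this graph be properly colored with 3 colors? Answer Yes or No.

Yes

The chromatic number is 3. The cycle 2-3-4-5-6-2 has odd length 5, so it cannot be 2-colored; at least 3 colors are needed.
3 colors suffice: color a → {1, 3, 5}; color b → {0, 2, 4}; color c → {6}.
That is already a proper 3-coloring.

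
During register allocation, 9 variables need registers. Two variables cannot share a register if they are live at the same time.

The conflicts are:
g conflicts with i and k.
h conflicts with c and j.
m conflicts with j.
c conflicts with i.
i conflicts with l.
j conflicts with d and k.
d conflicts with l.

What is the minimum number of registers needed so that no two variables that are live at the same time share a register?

2

d and l conflict, so at least 2 registers are needed.
2 registers suffice: register 1 → {g, c, j, l}; register 2 → {h, m, i, d, k}. Each listed conflict is separated.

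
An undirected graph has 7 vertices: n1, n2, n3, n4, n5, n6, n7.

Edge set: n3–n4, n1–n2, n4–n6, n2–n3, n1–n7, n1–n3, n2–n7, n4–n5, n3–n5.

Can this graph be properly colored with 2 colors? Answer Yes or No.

No

n1, n2, n3 are pairwise adjacent, so at least 3 colors are needed.
So 2 colors are not enough.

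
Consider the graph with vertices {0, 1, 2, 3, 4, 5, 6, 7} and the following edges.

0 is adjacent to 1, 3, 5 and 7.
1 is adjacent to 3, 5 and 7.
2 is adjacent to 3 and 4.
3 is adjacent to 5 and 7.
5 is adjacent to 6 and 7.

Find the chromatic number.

5

0, 1, 3, 5, 7 form a clique, so at least 5 colors are needed.
A valid assignment using 5 colors: 0=e, 1=d, 2=b, 3=a, 4=a, 5=b, 6=a, 7=c. Each edge has distinct colors on its endpoints.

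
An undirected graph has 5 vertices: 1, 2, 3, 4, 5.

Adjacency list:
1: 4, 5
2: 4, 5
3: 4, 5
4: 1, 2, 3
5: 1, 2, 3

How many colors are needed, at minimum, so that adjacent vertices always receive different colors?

1 and 4 are adjacent, so at least 2 colors are needed.
2 colors suffice: color a → {4, 5}; color b → {1, 2, 3}. No two adjacent vertices share a color.

2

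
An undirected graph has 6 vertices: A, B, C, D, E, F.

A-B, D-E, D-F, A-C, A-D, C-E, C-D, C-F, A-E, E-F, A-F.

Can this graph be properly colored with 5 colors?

Yes

The chromatic number is 5. A, C, D, E, F form a clique, so at least 5 colors are needed.
5 colors suffice: color 1 → {A}; color 2 → {B, F}; color 3 → {E}; color 4 → {D}; color 5 → {C}.
That is already a proper 5-coloring.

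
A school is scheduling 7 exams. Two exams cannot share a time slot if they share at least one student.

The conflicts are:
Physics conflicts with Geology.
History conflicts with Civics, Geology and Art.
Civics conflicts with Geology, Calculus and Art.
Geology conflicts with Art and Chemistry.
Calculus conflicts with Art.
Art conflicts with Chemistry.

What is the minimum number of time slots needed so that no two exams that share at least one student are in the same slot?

4

History, Civics, Geology, Art pairwise conflict, so at least 4 time slots are needed.
4 time slots suffice: time slot 1 → {Physics, Art}; time slot 2 → {Geology, Calculus}; time slot 3 → {Civics, Chemistry}; time slot 4 → {History}. Each listed conflict is separated.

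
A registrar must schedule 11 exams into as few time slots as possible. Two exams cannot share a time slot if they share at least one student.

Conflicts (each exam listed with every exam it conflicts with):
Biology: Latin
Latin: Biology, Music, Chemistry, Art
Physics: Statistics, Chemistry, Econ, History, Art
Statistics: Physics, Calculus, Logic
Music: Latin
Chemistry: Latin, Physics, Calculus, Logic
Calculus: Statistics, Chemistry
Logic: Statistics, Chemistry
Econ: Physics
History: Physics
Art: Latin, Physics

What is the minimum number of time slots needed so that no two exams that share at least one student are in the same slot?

2

Physics and History conflict, so at least 2 time slots are needed.
2 time slots suffice: time slot 1 → {Latin, Physics, Calculus, Logic}; time slot 2 → {Biology, Statistics, Music, Chemistry, Econ, History, Art}. Every pair that conflicts lands in different time slots.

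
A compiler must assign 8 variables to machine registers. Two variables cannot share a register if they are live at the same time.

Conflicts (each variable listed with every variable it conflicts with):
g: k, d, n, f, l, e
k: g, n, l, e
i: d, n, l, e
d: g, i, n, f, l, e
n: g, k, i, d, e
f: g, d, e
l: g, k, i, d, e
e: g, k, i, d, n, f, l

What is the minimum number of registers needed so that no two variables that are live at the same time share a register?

4

i, d, l, e are mutually in conflict, so at least 4 registers are needed.
4 registers suffice: register 1 → {e}; register 2 → {k, d}; register 3 → {g, i}; register 4 → {n, f, l}. Every pair that conflicts lands in different registers.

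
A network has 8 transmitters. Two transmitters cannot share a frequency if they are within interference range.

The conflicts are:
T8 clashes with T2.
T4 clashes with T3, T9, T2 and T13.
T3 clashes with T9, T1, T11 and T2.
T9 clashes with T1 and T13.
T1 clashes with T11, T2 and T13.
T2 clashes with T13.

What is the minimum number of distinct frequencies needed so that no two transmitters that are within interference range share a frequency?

T1, T2, T13 are mutually in conflict, so at least 3 frequencies are needed.
A valid assignment using 3 frequencies: T8=2, T4=2, T3=3, T9=1, T1=2, T11=1, T2=1, T13=3. Each listed conflict is separated.

3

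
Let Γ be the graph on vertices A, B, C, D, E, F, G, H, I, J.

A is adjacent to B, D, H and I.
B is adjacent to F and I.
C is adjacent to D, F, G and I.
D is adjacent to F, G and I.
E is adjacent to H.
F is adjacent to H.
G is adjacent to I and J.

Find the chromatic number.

4

C, D, G, I are pairwise adjacent (a clique of size 4), so at least 4 colors are needed.
4 colors suffice: color red → {B, D, H, J}; color blue → {E, F, I}; color green → {A, G}; color yellow → {C}. Every edge joins two different colors.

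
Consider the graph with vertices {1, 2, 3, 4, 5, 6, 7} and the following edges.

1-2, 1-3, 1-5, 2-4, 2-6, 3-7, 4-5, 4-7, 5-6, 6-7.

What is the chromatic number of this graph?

3

The cycle 2-6-7-3-1-2 has odd length 5, so it cannot be 2-colored; at least 3 colors are needed.
One proper 3-coloring: 1=b, 2=a, 3=c, 4=b, 5=a, 6=b, 7=a. Each edge has distinct colors on its endpoints.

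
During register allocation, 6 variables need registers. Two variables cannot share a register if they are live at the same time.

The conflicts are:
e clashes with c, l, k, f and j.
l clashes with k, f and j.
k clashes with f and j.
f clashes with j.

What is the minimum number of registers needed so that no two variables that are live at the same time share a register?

e, l, k, f, j all conflict with each other, so at least 5 registers are needed.
5 registers suffice: register 1 → {e}; register 2 → {c, f}; register 3 → {l}; register 4 → {k}; register 5 → {j}. Every pair that conflicts lands in different registers.

5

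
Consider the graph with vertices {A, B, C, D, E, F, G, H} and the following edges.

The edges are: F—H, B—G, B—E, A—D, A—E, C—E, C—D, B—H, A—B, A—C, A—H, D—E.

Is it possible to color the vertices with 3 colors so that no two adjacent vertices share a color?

A, C, D, E are pairwise adjacent (a clique of size 4), so at least 4 colors are needed.
So 3 colors are not enough.

No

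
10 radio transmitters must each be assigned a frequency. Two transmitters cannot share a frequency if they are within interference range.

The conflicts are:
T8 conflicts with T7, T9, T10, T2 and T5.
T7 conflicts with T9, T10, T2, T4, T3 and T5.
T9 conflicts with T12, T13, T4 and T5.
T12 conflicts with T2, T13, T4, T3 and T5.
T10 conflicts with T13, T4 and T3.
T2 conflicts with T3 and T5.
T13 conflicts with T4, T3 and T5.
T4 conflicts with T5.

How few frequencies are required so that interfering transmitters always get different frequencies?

5

T9, T12, T13, T4, T5 all conflict with each other, so at least 5 frequencies are needed.
5 frequencies suffice: frequency 1 → {T7, T13}; frequency 2 → {T3, T5}; frequency 3 → {T2, T4}; frequency 4 → {T9, T10}; frequency 5 → {T8, T12}. No two conflicting transmitters share a frequency.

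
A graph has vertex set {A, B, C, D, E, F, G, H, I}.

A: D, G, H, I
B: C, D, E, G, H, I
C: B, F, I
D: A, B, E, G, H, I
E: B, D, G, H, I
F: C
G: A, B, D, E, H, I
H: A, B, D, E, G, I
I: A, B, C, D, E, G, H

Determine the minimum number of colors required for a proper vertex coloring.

6

B, D, E, G, H, I are mutually adjacent (a clique of size 6), so at least 6 colors are needed.
6 colors suffice: color 1 → {F, I}; color 2 → {C, H}; color 3 → {G}; color 4 → {D}; color 5 → {A, B}; color 6 → {E}. Each edge has distinct colors on its endpoints.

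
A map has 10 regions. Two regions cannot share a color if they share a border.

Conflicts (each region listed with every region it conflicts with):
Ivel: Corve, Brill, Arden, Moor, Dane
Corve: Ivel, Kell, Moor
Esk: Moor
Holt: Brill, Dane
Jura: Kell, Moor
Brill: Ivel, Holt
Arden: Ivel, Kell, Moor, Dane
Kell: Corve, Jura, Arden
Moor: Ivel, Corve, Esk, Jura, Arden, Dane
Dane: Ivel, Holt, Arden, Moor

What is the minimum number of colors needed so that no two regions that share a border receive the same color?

Ivel, Arden, Moor, Dane are mutually in conflict, so at least 4 colors are needed.
A valid assignment using 4 colors: Ivel=2, Corve=3, Esk=2, Holt=1, Jura=2, Brill=3, Arden=3, Kell=1, Moor=1, Dane=4. No two conflicting regions share a color.

4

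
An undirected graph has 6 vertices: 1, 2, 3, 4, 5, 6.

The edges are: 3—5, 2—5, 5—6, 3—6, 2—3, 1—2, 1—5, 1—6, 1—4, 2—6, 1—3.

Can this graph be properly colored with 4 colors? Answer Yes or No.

1, 2, 3, 5, 6 are mutually adjacent (a clique of size 5), so at least 5 colors are needed.
So 4 colors are not enough.

No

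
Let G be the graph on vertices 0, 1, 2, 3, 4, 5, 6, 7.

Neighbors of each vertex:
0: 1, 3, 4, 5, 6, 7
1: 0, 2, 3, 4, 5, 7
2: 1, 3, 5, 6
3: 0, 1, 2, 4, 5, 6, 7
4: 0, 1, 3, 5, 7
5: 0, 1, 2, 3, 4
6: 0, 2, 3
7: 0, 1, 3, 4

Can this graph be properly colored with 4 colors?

No

0, 1, 3, 4, 7 are mutually adjacent (a clique of size 5), so at least 5 colors are needed.
So 4 colors are not enough.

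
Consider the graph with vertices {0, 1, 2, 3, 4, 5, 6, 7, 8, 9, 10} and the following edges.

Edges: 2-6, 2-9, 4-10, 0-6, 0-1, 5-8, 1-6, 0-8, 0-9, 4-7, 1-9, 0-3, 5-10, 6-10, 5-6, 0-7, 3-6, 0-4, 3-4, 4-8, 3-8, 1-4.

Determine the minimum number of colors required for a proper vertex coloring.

4

0, 3, 4, 8 are mutually adjacent (a clique of size 4), so at least 4 colors are needed.
4 colors suffice: color a → {0, 2, 10}; color b → {4, 6, 9}; color c → {1, 7, 8}; color d → {3, 5}. Every edge joins two different colors.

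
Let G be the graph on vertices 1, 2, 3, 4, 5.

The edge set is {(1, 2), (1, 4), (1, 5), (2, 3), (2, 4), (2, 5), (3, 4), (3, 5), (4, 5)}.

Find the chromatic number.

4

2, 3, 4, 5 are mutually adjacent (a clique of size 4), so at least 4 colors are needed.
4 colors suffice: color a → {2}; color b → {5}; color c → {4}; color d → {1, 3}. No two adjacent vertices share a color.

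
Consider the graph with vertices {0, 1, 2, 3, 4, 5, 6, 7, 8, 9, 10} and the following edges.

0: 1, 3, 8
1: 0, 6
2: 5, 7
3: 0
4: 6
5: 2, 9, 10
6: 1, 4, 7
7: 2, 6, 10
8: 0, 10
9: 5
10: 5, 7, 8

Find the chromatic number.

2

0 and 8 are adjacent, so at least 2 colors are needed.
2 colors suffice: color red → {0, 2, 6, 9, 10}; color blue → {1, 3, 4, 5, 7, 8}. Each edge has distinct colors on its endpoints.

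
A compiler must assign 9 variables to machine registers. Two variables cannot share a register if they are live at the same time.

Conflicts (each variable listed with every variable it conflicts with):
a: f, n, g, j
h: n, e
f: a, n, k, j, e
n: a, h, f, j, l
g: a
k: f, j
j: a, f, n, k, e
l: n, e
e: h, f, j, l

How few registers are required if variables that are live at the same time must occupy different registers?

4

a, f, n, j pairwise conflict, so at least 4 registers are needed.
4 registers suffice: register 1 → {n, g, k, e}; register 2 → {h, f, l}; register 3 → {j}; register 4 → {a}. Each listed conflict is separated.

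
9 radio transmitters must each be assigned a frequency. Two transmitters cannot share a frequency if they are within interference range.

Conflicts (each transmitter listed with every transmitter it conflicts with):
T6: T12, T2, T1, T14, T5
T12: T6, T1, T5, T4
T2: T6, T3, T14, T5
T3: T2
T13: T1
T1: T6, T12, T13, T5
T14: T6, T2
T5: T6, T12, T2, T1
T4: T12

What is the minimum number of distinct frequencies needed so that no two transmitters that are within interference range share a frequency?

4

T6, T12, T1, T5 pairwise conflict, so at least 4 frequencies are needed.
A valid assignment using 4 frequencies: T6=1, T12=2, T2=2, T3=1, T13=1, T1=4, T14=3, T5=3, T4=1. Each listed conflict is separated.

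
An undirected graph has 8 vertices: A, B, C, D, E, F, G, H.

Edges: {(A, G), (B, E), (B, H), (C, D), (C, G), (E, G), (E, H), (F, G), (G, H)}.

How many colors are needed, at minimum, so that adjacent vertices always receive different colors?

E, G, H form a triangle, so at least 3 colors are needed.
A valid assignment using 3 colors: A=2, B=1, C=2, D=1, E=2, F=2, G=1, H=3. No two adjacent vertices share a color.

3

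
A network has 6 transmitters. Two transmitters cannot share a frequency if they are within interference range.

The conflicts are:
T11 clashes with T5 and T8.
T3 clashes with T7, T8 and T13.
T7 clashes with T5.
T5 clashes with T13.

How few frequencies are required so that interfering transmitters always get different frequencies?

The cycle T3-T7-T5-T11-T8-T3 has odd length 5, so it cannot be 2-colored; at least 3 frequencies are needed.
3 frequencies suffice: frequency 1 → {T3, T5}; frequency 2 → {T7, T8, T13}; frequency 3 → {T11}. Every pair that conflicts lands in different frequencies.

3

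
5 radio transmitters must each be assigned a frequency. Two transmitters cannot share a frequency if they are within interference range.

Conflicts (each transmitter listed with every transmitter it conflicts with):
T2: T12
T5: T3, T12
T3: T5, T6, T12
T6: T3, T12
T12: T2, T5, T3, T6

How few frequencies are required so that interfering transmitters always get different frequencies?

T5, T3, T12 are mutually in conflict, so at least 3 frequencies are needed.
3 frequencies suffice: frequency 1 → {T12}; frequency 2 → {T2, T3}; frequency 3 → {T5, T6}. Each listed conflict is separated.

3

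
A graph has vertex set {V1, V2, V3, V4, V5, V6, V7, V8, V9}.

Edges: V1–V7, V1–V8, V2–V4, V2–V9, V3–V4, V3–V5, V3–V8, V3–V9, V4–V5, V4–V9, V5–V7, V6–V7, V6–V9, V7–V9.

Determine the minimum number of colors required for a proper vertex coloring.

3

V6, V7, V9 are pairwise adjacent, so at least 3 colors are needed.
3 colors suffice: color 1 → {V1, V5, V9}; color 2 → {V4, V7, V8}; color 3 → {V2, V3, V6}. Every edge joins two different colors.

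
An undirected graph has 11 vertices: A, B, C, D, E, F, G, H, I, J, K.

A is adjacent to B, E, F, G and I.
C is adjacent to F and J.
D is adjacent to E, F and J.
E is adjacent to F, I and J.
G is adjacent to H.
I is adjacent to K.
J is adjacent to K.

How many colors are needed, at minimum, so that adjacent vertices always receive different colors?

D, E, J are mutually adjacent, so at least 3 colors are needed.
A valid assignment using 3 colors: A=1, B=2, C=1, D=1, E=2, F=3, G=2, H=1, I=3, J=3, K=1. Every edge joins two different colors.

3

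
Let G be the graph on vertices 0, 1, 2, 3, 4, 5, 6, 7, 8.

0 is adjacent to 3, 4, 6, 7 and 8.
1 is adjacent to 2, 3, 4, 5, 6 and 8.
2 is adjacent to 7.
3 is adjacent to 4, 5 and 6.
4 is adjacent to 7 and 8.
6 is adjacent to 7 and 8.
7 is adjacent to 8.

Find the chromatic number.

0, 4, 7, 8 are mutually adjacent (a clique of size 4), so at least 4 colors are needed.
4 colors suffice: 0=yellow, 1=red, 2=blue, 3=blue, 4=green, 5=green, 6=green, 7=red, 8=blue. Every edge joins two different colors.

4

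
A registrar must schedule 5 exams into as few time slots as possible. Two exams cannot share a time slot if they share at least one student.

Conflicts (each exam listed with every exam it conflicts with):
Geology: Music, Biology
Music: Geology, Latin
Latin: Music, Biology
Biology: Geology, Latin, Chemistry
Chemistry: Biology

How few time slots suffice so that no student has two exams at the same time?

2

Geology and Music conflict, so at least 2 time slots are needed.
2 time slots suffice: time slot 1 → {Music, Biology}; time slot 2 → {Geology, Latin, Chemistry}. Every pair that conflicts lands in different time slots.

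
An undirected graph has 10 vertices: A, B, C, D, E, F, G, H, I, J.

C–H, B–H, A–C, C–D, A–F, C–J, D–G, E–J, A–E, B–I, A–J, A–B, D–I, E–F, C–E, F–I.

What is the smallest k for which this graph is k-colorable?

A, C, E, J are pairwise adjacent (a clique of size 4), so at least 4 colors are needed.
A valid assignment using 4 colors: A=1, B=2, C=2, D=1, E=3, F=2, G=2, H=1, I=3, J=4. Every edge joins two different colors.

4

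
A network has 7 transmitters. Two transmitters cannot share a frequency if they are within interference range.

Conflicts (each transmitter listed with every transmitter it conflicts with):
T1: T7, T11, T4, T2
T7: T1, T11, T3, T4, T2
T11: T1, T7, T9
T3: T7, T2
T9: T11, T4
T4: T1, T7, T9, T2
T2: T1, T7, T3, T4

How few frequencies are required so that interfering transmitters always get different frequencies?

T1, T7, T4, T2 all conflict with each other, so at least 4 frequencies are needed.
4 frequencies suffice: T1=2, T7=1, T11=3, T3=2, T9=1, T4=3, T2=4. No two conflicting transmitters share a frequency.

4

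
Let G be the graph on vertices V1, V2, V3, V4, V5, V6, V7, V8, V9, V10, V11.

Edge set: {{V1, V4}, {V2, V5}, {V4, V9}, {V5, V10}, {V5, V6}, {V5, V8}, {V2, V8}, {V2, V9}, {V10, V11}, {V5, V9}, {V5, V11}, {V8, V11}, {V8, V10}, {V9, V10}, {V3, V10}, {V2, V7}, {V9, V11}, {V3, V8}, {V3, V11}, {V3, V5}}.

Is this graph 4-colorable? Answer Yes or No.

No

V3, V5, V8, V10, V11 are mutually adjacent (a clique of size 5), so at least 5 colors are needed.
So 4 colors are not enough.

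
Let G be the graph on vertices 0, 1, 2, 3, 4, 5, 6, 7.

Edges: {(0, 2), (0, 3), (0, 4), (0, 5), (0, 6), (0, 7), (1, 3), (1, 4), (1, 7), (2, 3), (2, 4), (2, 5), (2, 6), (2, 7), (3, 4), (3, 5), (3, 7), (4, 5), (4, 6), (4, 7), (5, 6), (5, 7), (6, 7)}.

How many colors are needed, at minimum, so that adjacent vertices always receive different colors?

0, 2, 3, 4, 5, 7 are mutually adjacent (a clique of size 6), so at least 6 colors are needed.
6 colors suffice: color red → {7}; color blue → {4}; color green → {3, 6}; color yellow → {1, 5}; color purple → {0}; color orange → {2}. Each edge has distinct colors on its endpoints.

6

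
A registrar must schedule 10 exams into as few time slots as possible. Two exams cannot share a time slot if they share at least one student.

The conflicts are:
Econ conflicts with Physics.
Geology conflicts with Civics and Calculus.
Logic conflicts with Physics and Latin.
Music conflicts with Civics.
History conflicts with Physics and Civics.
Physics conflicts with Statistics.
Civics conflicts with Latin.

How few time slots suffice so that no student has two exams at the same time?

3

The cycle Logic-Latin-Civics-History-Physics-Logic has odd length 5, so it cannot be 2-colored; at least 3 time slots are needed.
3 time slots suffice: time slot 1 → {Physics, Civics, Calculus}; time slot 2 → {Econ, Geology, Music, History, Latin, Statistics}; time slot 3 → {Logic}. Every pair that conflicts lands in different time slots.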